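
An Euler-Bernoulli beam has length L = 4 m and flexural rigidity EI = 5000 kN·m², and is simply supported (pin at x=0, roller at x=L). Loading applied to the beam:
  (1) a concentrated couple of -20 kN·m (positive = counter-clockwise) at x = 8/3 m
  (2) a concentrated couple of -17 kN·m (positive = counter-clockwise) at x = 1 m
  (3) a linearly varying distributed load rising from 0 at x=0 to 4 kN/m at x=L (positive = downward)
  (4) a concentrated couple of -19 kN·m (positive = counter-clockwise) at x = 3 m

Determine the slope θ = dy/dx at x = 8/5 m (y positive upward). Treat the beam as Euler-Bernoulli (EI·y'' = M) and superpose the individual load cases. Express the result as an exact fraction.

Load 1 — applied couple M₀=-20 kN·m at a=8/3 m (b=L-a=4/3):
  θ_1 = (M₀x²/(2L)+C₁)/EI  [x≤a] with C₁=M₀(3b²-L²)/(6L)=80/9 = ((-20)·(8/5)²/(2·4)+(80/9))/5000 = 14/28125 rad
Load 2 — applied couple M₀=-17 kN·m at a=1 m (b=L-a=3):
  θ_2 = (M₀x²/(2L)-M₀(x-a)+C₁)/EI  [x>a] with C₁=M₀(3b²-L²)/(6L)=-187/24 = ((-17)·(8/5)²/(2·4)-(-17)·((8/5)-1)+(-187/24))/5000 = -1819/3000000 rad
Load 3 — triangular load w₀=4 kN/m (0→w₀ over full span):
  θ_3 = -w₀(7L⁴-30L²x²+15x⁴)/(360LEI) = -4·(7·4⁴-30·4²·(8/5)²+15·(8/5)⁴)/(360·4·5000) = -1292/3515625 rad
Load 4 — applied couple M₀=-19 kN·m at a=3 m (b=L-a=1):
  θ_4 = (M₀x²/(2L)+C₁)/EI  [x≤a] with C₁=M₀(3b²-L²)/(6L)=247/24 = ((-19)·(8/5)²/(2·4)+(247/24))/5000 = 2527/3000000 rad
Superposition: θ = Σ θ_i = 20603/56250000 rad ≈ 0.000366 rad

θ(8/5) = 20603/56250000 rad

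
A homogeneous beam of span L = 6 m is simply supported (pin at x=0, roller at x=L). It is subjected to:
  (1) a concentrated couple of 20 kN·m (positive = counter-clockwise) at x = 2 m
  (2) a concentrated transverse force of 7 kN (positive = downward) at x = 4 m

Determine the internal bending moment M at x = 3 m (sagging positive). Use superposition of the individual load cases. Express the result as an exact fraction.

Load 1 — applied couple M₀=20 kN·m at a=2 m (b=L-a=4):
  M_1 = M₀x/L - M₀  [x>a] = 20·3/6 - 20 = -10 kN·m
Load 2 — point force P=7 kN at a=4 m (b=L-a=2):
  M_2 = Pbx/L  [x≤a] = 7·2·3/6 = 7 kN·m
Superposition: M = Σ M_i = -3 kN·m ≈ -3.000000 kN·m

M(3) = -3 kN·m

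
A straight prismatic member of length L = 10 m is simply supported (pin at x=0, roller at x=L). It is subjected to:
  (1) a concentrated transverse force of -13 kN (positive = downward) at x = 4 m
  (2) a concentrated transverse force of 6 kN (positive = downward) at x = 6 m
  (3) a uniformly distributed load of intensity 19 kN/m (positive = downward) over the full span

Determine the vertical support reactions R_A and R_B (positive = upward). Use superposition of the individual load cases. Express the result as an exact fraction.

Load 1 — point force P=-13 kN at a=4 m (b=L-a=6):
  R_A = Pb/L = (-13)·6/10 = -39/5 kN
  R_B = Pa/L = (-13)·4/10 = -26/5 kN
Load 2 — point force P=6 kN at a=6 m (b=L-a=4):
  R_A = Pb/L = 6·4/10 = 12/5 kN
  R_B = Pa/L = 6·6/10 = 18/5 kN
Load 3 — uniform load w=19 kN/m over full span:
  R_A = wL/2 = 19·10/2 = 95 kN
  R_B = wL/2 = 19·10/2 = 95 kN
Superposition: R_A = 448/5 kN, R_B = 467/5 kN

R_A = 448/5 kN, R_B = 467/5 kN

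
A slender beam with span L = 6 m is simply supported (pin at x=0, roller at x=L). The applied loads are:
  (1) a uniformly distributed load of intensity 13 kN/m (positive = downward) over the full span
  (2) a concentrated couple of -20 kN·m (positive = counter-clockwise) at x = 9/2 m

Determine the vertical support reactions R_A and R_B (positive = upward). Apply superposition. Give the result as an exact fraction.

Load 1 — uniform load w=13 kN/m over full span:
  R_A = wL/2 = 13·6/2 = 39 kN
  R_B = wL/2 = 13·6/2 = 39 kN
Load 2 — applied couple M₀=-20 kN·m at a=9/2 m (b=L-a=3/2):
  R_A = M₀/L = (-20)/6 = -10/3 kN
  R_B = -M₀/L = -(-20)/6 = 10/3 kN
Superposition: R_A = 107/3 kN, R_B = 127/3 kN

R_A = 107/3 kN, R_B = 127/3 kN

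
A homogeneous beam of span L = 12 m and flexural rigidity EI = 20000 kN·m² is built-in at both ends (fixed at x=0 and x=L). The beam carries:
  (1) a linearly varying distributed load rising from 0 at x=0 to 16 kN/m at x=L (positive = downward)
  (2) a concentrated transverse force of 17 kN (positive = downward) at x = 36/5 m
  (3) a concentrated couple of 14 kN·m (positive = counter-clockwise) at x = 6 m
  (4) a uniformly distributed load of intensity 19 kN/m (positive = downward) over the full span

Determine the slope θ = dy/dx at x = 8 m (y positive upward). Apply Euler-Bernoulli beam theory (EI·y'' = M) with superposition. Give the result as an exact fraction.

θ(8) = 43831/2812500 rad

Load 1 — triangular load w₀=16 kN/m (0→w₀ over full span):
  θ_1 = -w₀(2x(L-x)(L-2x)(x+2L)+x²(L-x)²)/(120LEI) = -16·(2·8·(12-8)·(12-2·8)·(8+2·12)+8²·(12-8)²)/(120·12·20000) = 112/28125 rad
Load 2 — point force P=17 kN at a=36/5 m (b=L-a=24/5):
  θ_2 = Pa²(L-x)(2bL-(3b+a)(L-x))/(2L³EI)  [x>a] = 17·(36/5)²·(12-8)·(2·(24/5)·12-(3·(24/5)+(36/5))·(12-8))/(2·12³·20000) = 459/312500 rad
Load 3 — applied couple M₀=14 kN·m at a=6 m (b=L-a=6):
  θ_3 = (R_Ax²/2 - M_Ax - M₀(x-a))/EI  [x>a] with R_A=7/4, M_A=7/2 = ((7/4)·8²/2 - (7/2)·8 - 14·(8-6))/20000 = 0 rad
Load 4 — uniform load w=19 kN/m over full span:
  θ_4 = -wx(L-x)(L-2x)/(12EI) = -19·8·(12-8)·(12-2·8)/(12·20000) = 19/1875 rad
Superposition: θ = Σ θ_i = 43831/2812500 rad ≈ 0.015584 rad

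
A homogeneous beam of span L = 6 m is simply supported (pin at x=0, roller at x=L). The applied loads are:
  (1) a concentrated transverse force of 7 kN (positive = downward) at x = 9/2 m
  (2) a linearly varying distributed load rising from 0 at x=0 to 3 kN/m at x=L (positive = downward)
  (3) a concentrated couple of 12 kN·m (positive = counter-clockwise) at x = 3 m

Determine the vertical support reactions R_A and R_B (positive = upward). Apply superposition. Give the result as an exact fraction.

Load 1 — point force P=7 kN at a=9/2 m (b=L-a=3/2):
  R_A = Pb/L = 7·(3/2)/6 = 7/4 kN
  R_B = Pa/L = 7·(9/2)/6 = 21/4 kN
Load 2 — triangular load w₀=3 kN/m (0→w₀ over full span):
  R_A = w₀L/6 = 3·6/6 = 3 kN
  R_B = w₀L/3 = 3·6/3 = 6 kN
Load 3 — applied couple M₀=12 kN·m at a=3 m (b=L-a=3):
  R_A = M₀/L = 12/6 = 2 kN
  R_B = -M₀/L = -12/6 = -2 kN
Superposition: R_A = 27/4 kN, R_B = 37/4 kN

R_A = 27/4 kN, R_B = 37/4 kN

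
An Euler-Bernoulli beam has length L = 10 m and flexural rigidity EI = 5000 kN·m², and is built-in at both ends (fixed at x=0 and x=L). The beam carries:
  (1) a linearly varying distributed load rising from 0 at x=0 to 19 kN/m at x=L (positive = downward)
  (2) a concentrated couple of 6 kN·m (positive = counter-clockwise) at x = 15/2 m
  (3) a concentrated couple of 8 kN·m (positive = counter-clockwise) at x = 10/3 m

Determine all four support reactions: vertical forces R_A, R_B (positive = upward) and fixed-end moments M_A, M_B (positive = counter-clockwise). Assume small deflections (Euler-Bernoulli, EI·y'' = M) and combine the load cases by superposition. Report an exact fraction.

R_A = 3629/120 kN, M_A = 1565/24 kN·m, R_B = 7771/120 kN, M_B = -2243/24 kN·m

Load 1 — triangular load w₀=19 kN/m (0→w₀ over full span):
  R_A = 3w₀L/20 = 3·19·10/20 = 57/2 kN
  M_A = w₀L²/30 = 19·10²/30 = 190/3 kN·m
  R_B = 7w₀L/20 = 7·19·10/20 = 133/2 kN
  M_B = -w₀L²/20 = -19·10²/20 = -95 kN·m
Load 2 — applied couple M₀=6 kN·m at a=15/2 m (b=L-a=5/2):
  R_A = 6M₀ab/L³ = 6·6·(15/2)·(5/2)/10³ = 27/40 kN
  M_A = M₀b(2a-b)/L² = 6·(5/2)·(2·(15/2)-(5/2))/10² = 15/8 kN·m
  R_B = -6M₀ab/L³ = -6·6·(15/2)·(5/2)/10³ = -27/40 kN
  M_B = M₀a(2b-a)/L² = 6·(15/2)·(2·(5/2)-(15/2))/10² = -9/8 kN·m
Load 3 — applied couple M₀=8 kN·m at a=10/3 m (b=L-a=20/3):
  R_A = 6M₀ab/L³ = 6·8·(10/3)·(20/3)/10³ = 16/15 kN
  M_A = M₀b(2a-b)/L² = 8·(20/3)·(2·(10/3)-(20/3))/10² = 0 kN·m
  R_B = -6M₀ab/L³ = -6·8·(10/3)·(20/3)/10³ = -16/15 kN
  M_B = M₀a(2b-a)/L² = 8·(10/3)·(2·(20/3)-(10/3))/10² = 8/3 kN·m
Superposition: R_A = 3629/120 kN, M_A = 1565/24 kN·m, R_B = 7771/120 kN, M_B = -2243/24 kN·m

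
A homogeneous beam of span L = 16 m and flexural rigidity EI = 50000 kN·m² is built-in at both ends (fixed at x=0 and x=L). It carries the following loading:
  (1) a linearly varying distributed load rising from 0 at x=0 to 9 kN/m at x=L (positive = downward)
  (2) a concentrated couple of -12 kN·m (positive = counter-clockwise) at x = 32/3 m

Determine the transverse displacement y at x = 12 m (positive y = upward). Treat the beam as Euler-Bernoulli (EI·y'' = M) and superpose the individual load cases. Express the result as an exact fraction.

Load 1 — triangular load w₀=9 kN/m (0→w₀ over full span):
  y_1 = -w₀x²(L-x)²(x+2L)/(120LEI) = -9·12²·(16-12)²·(12+2·16)/(120·16·50000) = -297/31250 m
Load 2 — applied couple M₀=-12 kN·m at a=32/3 m (b=L-a=16/3):
  y_2 = (R_Ax³/6 - M_Ax²/2 - M₀(x-a)²/2)/EI  [x>a] with R_A=-1, M_A=-4 = ((-1)·12³/6 - (-4)·12²/2 - (-12)·(12-(32/3))²/2)/50000 = 2/9375 m
Superposition: y = Σ y_i = -871/93750 m ≈ -0.009291 m

y(12) = -871/93750 m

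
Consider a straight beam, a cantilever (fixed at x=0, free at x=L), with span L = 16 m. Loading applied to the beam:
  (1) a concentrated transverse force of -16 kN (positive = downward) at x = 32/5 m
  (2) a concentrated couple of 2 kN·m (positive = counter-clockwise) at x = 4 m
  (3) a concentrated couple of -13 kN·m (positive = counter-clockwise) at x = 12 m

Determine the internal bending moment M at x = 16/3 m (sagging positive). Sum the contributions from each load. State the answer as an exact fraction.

M(16/3) = 61/15 kN·m

Load 1 — point force P=-16 kN at a=32/5 m (b=L-a=48/5):
  M_1 = -P(a-x)  [x≤a] = -(-16)·((32/5)-(16/3)) = 256/15 kN·m
Load 2 — applied couple M₀=2 kN·m at a=4 m (b=L-a=12):
  M_2 = 0  [x>a] = 0 kN·m
Load 3 — applied couple M₀=-13 kN·m at a=12 m (b=L-a=4):
  M_3 = M₀  [x≤a] = (-13) = -13 kN·m
Superposition: M = Σ M_i = 61/15 kN·m ≈ 4.066667 kN·m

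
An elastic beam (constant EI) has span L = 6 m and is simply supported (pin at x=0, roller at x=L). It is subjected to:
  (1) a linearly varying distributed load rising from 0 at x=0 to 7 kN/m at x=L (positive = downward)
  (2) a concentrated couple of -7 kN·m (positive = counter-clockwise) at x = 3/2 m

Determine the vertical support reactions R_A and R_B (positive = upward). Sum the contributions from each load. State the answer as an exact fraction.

Load 1 — triangular load w₀=7 kN/m (0→w₀ over full span):
  R_A = w₀L/6 = 7·6/6 = 7 kN
  R_B = w₀L/3 = 7·6/3 = 14 kN
Load 2 — applied couple M₀=-7 kN·m at a=3/2 m (b=L-a=9/2):
  R_A = M₀/L = (-7)/6 = -7/6 kN
  R_B = -M₀/L = -(-7)/6 = 7/6 kN
Superposition: R_A = 35/6 kN, R_B = 91/6 kN

R_A = 35/6 kN, R_B = 91/6 kN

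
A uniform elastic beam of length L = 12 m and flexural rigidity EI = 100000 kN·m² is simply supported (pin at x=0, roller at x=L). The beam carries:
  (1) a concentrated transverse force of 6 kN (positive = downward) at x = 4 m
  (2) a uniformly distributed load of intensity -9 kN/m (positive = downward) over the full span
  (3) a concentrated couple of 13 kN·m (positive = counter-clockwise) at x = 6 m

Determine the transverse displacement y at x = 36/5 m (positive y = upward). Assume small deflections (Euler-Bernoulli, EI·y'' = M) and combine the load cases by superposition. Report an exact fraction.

y(36/5) = 337099/15625000 m

Load 1 — point force P=6 kN at a=4 m (b=L-a=8):
  y_1 = -Pa(L-x)(2Lx-a²-x²)/(6LEI)  [x>a] = -6·4·(12-(36/5))·(2·12·(36/5)-4²-(36/5)²)/(6·12·100000) = -656/390625 m
Load 2 — uniform load w=-9 kN/m over full span:
  y_2 = -wx(L³-2Lx²+x³)/(24EI) = -(-9)·(36/5)·(12³-2·12·(36/5)²+(36/5)³)/(24·100000) = 45198/1953125 m
Load 3 — applied couple M₀=13 kN·m at a=6 m (b=L-a=6):
  y_3 = (M₀x³/(6L)-M₀(x-a)²/2+C₁x)/EI  [x>a] with C₁=M₀(3b²-L²)/(6L)=-13/2 = (13·(36/5)³/(6·12)-13·((36/5)-6)²/2+(-13/2)·(36/5))/100000 = 351/3125000 m
Superposition: y = Σ y_i = 337099/15625000 m ≈ 0.021574 m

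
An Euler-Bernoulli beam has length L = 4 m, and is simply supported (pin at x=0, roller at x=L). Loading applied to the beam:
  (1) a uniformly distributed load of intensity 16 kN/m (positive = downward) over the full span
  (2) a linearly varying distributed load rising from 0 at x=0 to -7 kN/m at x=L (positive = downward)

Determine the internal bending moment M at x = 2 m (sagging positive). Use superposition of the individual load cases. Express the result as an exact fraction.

Load 1 — uniform load w=16 kN/m over full span:
  M_1 = wx(L-x)/2 = 16·2·(4-2)/2 = 32 kN·m
Load 2 — triangular load w₀=-7 kN/m (0→w₀ over full span):
  M_2 = w₀Lx/6 - w₀x³/(6L) = (-7)·4·2/6 - (-7)·2³/(6·4) = -7 kN·m
Superposition: M = Σ M_i = 25 kN·m ≈ 25.000000 kN·m

M(2) = 25 kN·m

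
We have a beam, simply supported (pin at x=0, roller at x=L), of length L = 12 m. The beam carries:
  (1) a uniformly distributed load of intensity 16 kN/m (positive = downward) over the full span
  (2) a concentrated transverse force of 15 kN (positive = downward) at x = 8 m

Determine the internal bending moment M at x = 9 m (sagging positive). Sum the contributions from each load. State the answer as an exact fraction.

M(9) = 246 kN·m

Load 1 — uniform load w=16 kN/m over full span:
  M_1 = wx(L-x)/2 = 16·9·(12-9)/2 = 216 kN·m
Load 2 — point force P=15 kN at a=8 m (b=L-a=4):
  M_2 = Pa(L-x)/L  [x>a] = 15·8·(12-9)/12 = 30 kN·m
Superposition: M = Σ M_i = 246 kN·m ≈ 246.000000 kN·m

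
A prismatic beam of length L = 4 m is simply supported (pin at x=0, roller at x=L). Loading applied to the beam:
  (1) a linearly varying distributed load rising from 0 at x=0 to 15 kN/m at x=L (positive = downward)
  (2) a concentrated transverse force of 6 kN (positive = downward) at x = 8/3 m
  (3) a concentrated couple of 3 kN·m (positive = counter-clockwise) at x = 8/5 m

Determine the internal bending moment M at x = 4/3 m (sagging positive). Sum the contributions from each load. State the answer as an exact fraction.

Load 1 — triangular load w₀=15 kN/m (0→w₀ over full span):
  M_1 = w₀Lx/6 - w₀x³/(6L) = 15·4·(4/3)/6 - 15·(4/3)³/(6·4) = 320/27 kN·m
Load 2 — point force P=6 kN at a=8/3 m (b=L-a=4/3):
  M_2 = Pbx/L  [x≤a] = 6·(4/3)·(4/3)/4 = 8/3 kN·m
Load 3 — applied couple M₀=3 kN·m at a=8/5 m (b=L-a=12/5):
  M_3 = M₀x/L  [x≤a] = 3·(4/3)/4 = 1 kN·m
Superposition: M = Σ M_i = 419/27 kN·m ≈ 15.518519 kN·m

M(4/3) = 419/27 kN·m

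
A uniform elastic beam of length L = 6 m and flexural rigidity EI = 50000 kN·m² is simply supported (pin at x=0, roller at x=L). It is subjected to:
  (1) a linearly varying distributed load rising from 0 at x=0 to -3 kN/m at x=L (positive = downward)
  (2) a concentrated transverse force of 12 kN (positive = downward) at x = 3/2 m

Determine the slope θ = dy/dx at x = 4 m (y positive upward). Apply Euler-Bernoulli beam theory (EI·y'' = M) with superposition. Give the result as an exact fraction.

θ(4) = 577/6000000 rad

Load 1 — triangular load w₀=-3 kN/m (0→w₀ over full span):
  θ_1 = -w₀(7L⁴-30L²x²+15x⁴)/(360LEI) = -(-3)·(7·6⁴-30·6²·4²+15·4⁴)/(360·6·50000) = -91/750000 rad
Load 2 — point force P=12 kN at a=3/2 m (b=L-a=9/2):
  θ_2 = -Pa(2L²-6Lx+3x²+a²)/(6LEI)  [x>a] = -12·(3/2)·(2·6²-6·6·4+3·4²+(3/2)²)/(6·6·50000) = 87/400000 rad
Superposition: θ = Σ θ_i = 577/6000000 rad ≈ 0.000096 rad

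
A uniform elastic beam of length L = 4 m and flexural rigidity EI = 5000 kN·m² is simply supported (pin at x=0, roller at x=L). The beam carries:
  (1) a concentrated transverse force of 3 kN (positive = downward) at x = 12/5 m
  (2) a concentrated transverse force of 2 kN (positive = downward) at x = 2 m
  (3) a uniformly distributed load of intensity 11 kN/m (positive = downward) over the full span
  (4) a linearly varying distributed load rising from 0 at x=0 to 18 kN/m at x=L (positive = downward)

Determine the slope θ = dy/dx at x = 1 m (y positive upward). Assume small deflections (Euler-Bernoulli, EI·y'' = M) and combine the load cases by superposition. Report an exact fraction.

θ(1) = -242053/30000000 rad

Load 1 — point force P=3 kN at a=12/5 m (b=L-a=8/5):
  θ_1 = -Pb(L²-b²-3x²)/(6LEI)  [x≤a] = -3·(8/5)·(4²-(8/5)²-3·1²)/(6·4·5000) = -261/625000 rad
Load 2 — point force P=2 kN at a=2 m (b=L-a=2):
  θ_2 = -Pb(L²-b²-3x²)/(6LEI)  [x≤a] = -2·2·(4²-2²-3·1²)/(6·4·5000) = -3/10000 rad
Load 3 — uniform load w=11 kN/m over full span:
  θ_3 = -w(L³-6Lx²+4x³)/(24EI) = -11·(4³-6·4·1²+4·1³)/(24·5000) = -121/30000 rad
Load 4 — triangular load w₀=18 kN/m (0→w₀ over full span):
  θ_4 = -w₀(7L⁴-30L²x²+15x⁴)/(360LEI) = -18·(7·4⁴-30·4²·1²+15·1⁴)/(360·4·5000) = -1327/400000 rad
Superposition: θ = Σ θ_i = -242053/30000000 rad ≈ -0.008068 rad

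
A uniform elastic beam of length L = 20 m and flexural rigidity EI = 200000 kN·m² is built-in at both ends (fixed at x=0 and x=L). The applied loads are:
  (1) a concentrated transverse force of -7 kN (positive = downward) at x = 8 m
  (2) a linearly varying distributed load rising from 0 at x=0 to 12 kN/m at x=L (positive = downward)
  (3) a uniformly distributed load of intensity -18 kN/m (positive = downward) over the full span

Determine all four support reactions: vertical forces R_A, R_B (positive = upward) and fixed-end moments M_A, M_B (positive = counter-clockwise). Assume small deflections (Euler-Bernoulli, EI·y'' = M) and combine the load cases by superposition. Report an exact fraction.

Load 1 — point force P=-7 kN at a=8 m (b=L-a=12):
  R_A = Pb²(3a+b)/L³ = (-7)·12²·(3·8+12)/20³ = -567/125 kN
  M_A = Pab²/L² = (-7)·8·12²/20² = -504/25 kN·m
  R_B = Pa²(a+3b)/L³ = (-7)·8²·(8+3·12)/20³ = -308/125 kN
  M_B = -Pa²b/L² = -(-7)·8²·12/20² = 336/25 kN·m
Load 2 — triangular load w₀=12 kN/m (0→w₀ over full span):
  R_A = 3w₀L/20 = 3·12·20/20 = 36 kN
  M_A = w₀L²/30 = 12·20²/30 = 160 kN·m
  R_B = 7w₀L/20 = 7·12·20/20 = 84 kN
  M_B = -w₀L²/20 = -12·20²/20 = -240 kN·m
Load 3 — uniform load w=-18 kN/m over full span:
  R_A = wL/2 = (-18)·20/2 = -180 kN
  M_A = wL²/12 = (-18)·20²/12 = -600 kN·m
  R_B = wL/2 = (-18)·20/2 = -180 kN
  M_B = -wL²/12 = -(-18)·20²/12 = 600 kN·m
Superposition: R_A = -18567/125 kN, M_A = -11504/25 kN·m, R_B = -12308/125 kN, M_B = 9336/25 kN·m

R_A = -18567/125 kN, M_A = -11504/25 kN·m, R_B = -12308/125 kN, M_B = 9336/25 kN·m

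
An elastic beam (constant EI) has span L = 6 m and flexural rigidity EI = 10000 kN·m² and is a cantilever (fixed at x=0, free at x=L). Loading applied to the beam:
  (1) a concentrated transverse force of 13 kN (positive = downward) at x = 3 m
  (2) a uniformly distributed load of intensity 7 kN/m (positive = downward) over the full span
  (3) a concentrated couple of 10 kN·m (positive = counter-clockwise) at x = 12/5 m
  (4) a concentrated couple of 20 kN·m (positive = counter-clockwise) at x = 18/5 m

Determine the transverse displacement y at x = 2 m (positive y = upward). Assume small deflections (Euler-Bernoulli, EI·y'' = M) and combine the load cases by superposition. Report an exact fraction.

Load 1 — point force P=13 kN at a=3 m (b=L-a=3):
  y_1 = -Px²(3a-x)/(6EI)  [x≤a] = -13·2²·(3·3-2)/(6·10000) = -91/15000 m
Load 2 — uniform load w=7 kN/m over full span:
  y_2 = -wx²(x²-4Lx+6L²)/(24EI) = -7·2²·(2²-4·6·2+6·6²)/(24·10000) = -301/15000 m
Load 3 — applied couple M₀=10 kN·m at a=12/5 m (b=L-a=18/5):
  y_3 = M₀x²/(2EI)  [x≤a] = 10·2²/(2·10000) = 1/500 m
Load 4 — applied couple M₀=20 kN·m at a=18/5 m (b=L-a=12/5):
  y_4 = M₀x²/(2EI)  [x≤a] = 20·2²/(2·10000) = 1/250 m
Superposition: y = Σ y_i = -151/7500 m ≈ -0.020133 m

y(2) = -151/7500 m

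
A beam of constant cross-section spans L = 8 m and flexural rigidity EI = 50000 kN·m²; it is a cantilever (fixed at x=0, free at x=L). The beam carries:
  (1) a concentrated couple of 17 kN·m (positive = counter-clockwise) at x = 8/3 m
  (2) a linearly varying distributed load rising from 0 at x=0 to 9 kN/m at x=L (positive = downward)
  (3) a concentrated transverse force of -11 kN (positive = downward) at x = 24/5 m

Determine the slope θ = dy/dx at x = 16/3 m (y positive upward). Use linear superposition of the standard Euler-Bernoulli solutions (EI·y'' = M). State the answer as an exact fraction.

Load 1 — applied couple M₀=17 kN·m at a=8/3 m (b=L-a=16/3):
  θ_1 = M₀a/EI  [x>a] = 17·(8/3)/50000 = 17/18750 rad
Load 2 — triangular load w₀=9 kN/m (0→w₀ over full span):
  θ_2 = (w₀Lx²/4-w₀L²x/3-w₀x⁴/(24L))/EI = (9·8·(16/3)²/4-9·8²·(16/3)/3-9·(16/3)⁴/(24·8))/50000 = -928/84375 rad
Load 3 — point force P=-11 kN at a=24/5 m (b=L-a=16/5):
  θ_3 = -Pa²/(2EI)  [x>a] = -(-11)·(24/5)²/(2·50000) = 198/78125 rad
Superposition: θ = Σ θ_i = -31883/4218750 rad ≈ -0.007557 rad

θ(16/3) = -31883/4218750 rad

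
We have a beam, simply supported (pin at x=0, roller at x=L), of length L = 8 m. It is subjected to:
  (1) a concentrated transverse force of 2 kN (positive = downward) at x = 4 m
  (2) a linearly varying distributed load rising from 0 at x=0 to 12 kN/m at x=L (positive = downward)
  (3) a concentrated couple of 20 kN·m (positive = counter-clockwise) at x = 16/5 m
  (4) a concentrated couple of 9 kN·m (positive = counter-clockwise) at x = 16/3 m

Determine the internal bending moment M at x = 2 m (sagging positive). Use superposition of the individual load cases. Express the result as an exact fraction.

Load 1 — point force P=2 kN at a=4 m (b=L-a=4):
  M_1 = Pbx/L  [x≤a] = 2·4·2/8 = 2 kN·m
Load 2 — triangular load w₀=12 kN/m (0→w₀ over full span):
  M_2 = w₀Lx/6 - w₀x³/(6L) = 12·8·2/6 - 12·2³/(6·8) = 30 kN·m
Load 3 — applied couple M₀=20 kN·m at a=16/5 m (b=L-a=24/5):
  M_3 = M₀x/L  [x≤a] = 20·2/8 = 5 kN·m
Load 4 — applied couple M₀=9 kN·m at a=16/3 m (b=L-a=8/3):
  M_4 = M₀x/L  [x≤a] = 9·2/8 = 9/4 kN·m
Superposition: M = Σ M_i = 157/4 kN·m ≈ 39.250000 kN·m

M(2) = 157/4 kN·m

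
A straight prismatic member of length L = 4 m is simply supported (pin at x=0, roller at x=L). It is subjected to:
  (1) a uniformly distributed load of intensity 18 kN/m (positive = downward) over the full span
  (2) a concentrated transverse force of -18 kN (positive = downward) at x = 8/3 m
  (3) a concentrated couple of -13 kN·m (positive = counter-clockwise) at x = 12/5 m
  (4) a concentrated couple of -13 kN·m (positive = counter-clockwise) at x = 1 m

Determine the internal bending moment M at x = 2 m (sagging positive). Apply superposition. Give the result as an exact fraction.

M(2) = 24 kN·m

Load 1 — uniform load w=18 kN/m over full span:
  M_1 = wx(L-x)/2 = 18·2·(4-2)/2 = 36 kN·m
Load 2 — point force P=-18 kN at a=8/3 m (b=L-a=4/3):
  M_2 = Pbx/L  [x≤a] = (-18)·(4/3)·2/4 = -12 kN·m
Load 3 — applied couple M₀=-13 kN·m at a=12/5 m (b=L-a=8/5):
  M_3 = M₀x/L  [x≤a] = (-13)·2/4 = -13/2 kN·m
Load 4 — applied couple M₀=-13 kN·m at a=1 m (b=L-a=3):
  M_4 = M₀x/L - M₀  [x>a] = (-13)·2/4 - (-13) = 13/2 kN·m
Superposition: M = Σ M_i = 24 kN·m ≈ 24.000000 kN·m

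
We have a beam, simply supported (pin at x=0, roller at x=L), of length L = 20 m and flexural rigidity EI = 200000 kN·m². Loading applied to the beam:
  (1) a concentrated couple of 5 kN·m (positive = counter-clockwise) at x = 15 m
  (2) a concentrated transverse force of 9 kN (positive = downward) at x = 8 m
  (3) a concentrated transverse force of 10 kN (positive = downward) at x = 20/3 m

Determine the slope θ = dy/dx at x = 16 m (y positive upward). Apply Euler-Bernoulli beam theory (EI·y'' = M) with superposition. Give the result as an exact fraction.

θ(16) = 1157077/648000000 rad

Load 1 — applied couple M₀=5 kN·m at a=15 m (b=L-a=5):
  θ_1 = (M₀x²/(2L)-M₀(x-a)+C₁)/EI  [x>a] with C₁=M₀(3b²-L²)/(6L)=-325/24 = (5·16²/(2·20)-5·(16-15)+(-325/24))/200000 = 323/4800000 rad
Load 2 — point force P=9 kN at a=8 m (b=L-a=12):
  θ_2 = -Pa(2L²-6Lx+3x²+a²)/(6LEI)  [x>a] = -9·8·(2·20²-6·20·16+3·16²+8²)/(6·20·200000) = 27/31250 rad
Load 3 — point force P=10 kN at a=20/3 m (b=L-a=40/3):
  θ_3 = -Pa(2L²-6Lx+3x²+a²)/(6LEI)  [x>a] = -10·(20/3)·(2·20²-6·20·16+3·16²+(20/3)²)/(6·20·200000) = 173/202500 rad
Superposition: θ = Σ θ_i = 1157077/648000000 rad ≈ 0.001786 rad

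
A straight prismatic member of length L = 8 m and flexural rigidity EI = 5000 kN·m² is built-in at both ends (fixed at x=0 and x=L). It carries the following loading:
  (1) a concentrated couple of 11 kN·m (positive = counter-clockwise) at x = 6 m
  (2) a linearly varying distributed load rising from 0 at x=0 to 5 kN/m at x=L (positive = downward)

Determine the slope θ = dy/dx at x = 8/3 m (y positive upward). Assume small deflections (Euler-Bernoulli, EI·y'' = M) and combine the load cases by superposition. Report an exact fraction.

Load 1 — applied couple M₀=11 kN·m at a=6 m (b=L-a=2):
  θ_1 = (R_Ax²/2 - M_Ax)/EI  [x≤a] with R_A=99/64, M_A=55/16 = ((99/64)·(8/3)²/2 - (55/16)·(8/3))/5000 = -11/15000 rad
Load 2 — triangular load w₀=5 kN/m (0→w₀ over full span):
  θ_2 = -w₀(2x(L-x)(L-2x)(x+2L)+x²(L-x)²)/(120LEI) = -5·(2·(8/3)·(8-(8/3))·(8-2·(8/3))·((8/3)+2·8)+(8/3)²·(8-(8/3))²)/(120·8·5000) = -256/151875 rad
Superposition: θ = Σ θ_i = -2939/1215000 rad ≈ -0.002419 rad

θ(8/3) = -2939/1215000 rad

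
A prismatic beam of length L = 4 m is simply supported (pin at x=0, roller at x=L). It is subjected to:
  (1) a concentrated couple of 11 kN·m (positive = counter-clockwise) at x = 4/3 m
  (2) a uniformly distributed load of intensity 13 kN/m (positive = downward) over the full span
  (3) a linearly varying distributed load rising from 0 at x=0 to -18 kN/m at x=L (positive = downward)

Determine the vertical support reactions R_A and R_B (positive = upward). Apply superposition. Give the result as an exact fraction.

Load 1 — applied couple M₀=11 kN·m at a=4/3 m (b=L-a=8/3):
  R_A = M₀/L = 11/4 kN
  R_B = -M₀/L = -11/4 kN
Load 2 — uniform load w=13 kN/m over full span:
  R_A = wL/2 = 13·4/2 = 26 kN
  R_B = wL/2 = 13·4/2 = 26 kN
Load 3 — triangular load w₀=-18 kN/m (0→w₀ over full span):
  R_A = w₀L/6 = (-18)·4/6 = -12 kN
  R_B = w₀L/3 = (-18)·4/3 = -24 kN
Superposition: R_A = 67/4 kN, R_B = -3/4 kN

R_A = 67/4 kN, R_B = -3/4 kN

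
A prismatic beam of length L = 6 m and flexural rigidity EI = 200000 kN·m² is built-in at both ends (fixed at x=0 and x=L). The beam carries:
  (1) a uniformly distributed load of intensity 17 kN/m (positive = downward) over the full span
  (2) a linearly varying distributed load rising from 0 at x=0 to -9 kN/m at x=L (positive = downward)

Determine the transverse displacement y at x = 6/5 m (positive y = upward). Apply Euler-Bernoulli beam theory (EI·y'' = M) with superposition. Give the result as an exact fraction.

y(6/5) = -4401/48828125 m

Load 1 — uniform load w=17 kN/m over full span:
  y_1 = -wx²(L-x)²/(24EI) = -17·(6/5)²·(6-(6/5))²/(24·200000) = -459/3906250 m
Load 2 — triangular load w₀=-9 kN/m (0→w₀ over full span):
  y_2 = -w₀x²(L-x)²(x+2L)/(120LEI) = -(-9)·(6/5)²·(6-(6/5))²·((6/5)+2·6)/(120·6·200000) = 2673/97656250 m
Superposition: y = Σ y_i = -4401/48828125 m ≈ -0.000090 m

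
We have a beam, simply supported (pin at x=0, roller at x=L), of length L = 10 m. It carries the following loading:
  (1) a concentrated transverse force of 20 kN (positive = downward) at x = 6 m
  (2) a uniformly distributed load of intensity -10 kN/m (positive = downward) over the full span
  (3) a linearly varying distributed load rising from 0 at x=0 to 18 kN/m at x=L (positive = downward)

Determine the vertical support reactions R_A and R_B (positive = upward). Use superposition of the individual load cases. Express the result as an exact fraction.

Load 1 — point force P=20 kN at a=6 m (b=L-a=4):
  R_A = Pb/L = 20·4/10 = 8 kN
  R_B = Pa/L = 20·6/10 = 12 kN
Load 2 — uniform load w=-10 kN/m over full span:
  R_A = wL/2 = (-10)·10/2 = -50 kN
  R_B = wL/2 = (-10)·10/2 = -50 kN
Load 3 — triangular load w₀=18 kN/m (0→w₀ over full span):
  R_A = w₀L/6 = 18·10/6 = 30 kN
  R_B = w₀L/3 = 18·10/3 = 60 kN
Superposition: R_A = -12 kN, R_B = 22 kN

R_A = -12 kN, R_B = 22 kN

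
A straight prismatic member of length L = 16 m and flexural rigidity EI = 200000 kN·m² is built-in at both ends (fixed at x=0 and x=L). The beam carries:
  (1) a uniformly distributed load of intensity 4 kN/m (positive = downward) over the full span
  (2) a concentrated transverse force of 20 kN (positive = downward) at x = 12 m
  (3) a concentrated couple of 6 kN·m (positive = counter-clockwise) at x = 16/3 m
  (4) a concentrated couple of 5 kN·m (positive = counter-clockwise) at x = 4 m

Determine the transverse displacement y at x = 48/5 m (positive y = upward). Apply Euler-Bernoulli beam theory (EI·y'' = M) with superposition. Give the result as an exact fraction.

y(48/5) = -48269/11718750 m

Load 1 — uniform load w=4 kN/m over full span:
  y_1 = -wx²(L-x)²/(24EI) = -4·(48/5)²·(16-(48/5))²/(24·200000) = -6144/1953125 m
Load 2 — point force P=20 kN at a=12 m (b=L-a=4):
  y_2 = -Pb²x²(3aL-(3a+b)x)/(6L³EI)  [x≤a] = -20·4²·(48/5)²·(3·12·16-(3·12+4)·(48/5))/(6·16³·200000) = -18/15625 m
Load 3 — applied couple M₀=6 kN·m at a=16/3 m (b=L-a=32/3):
  y_3 = (R_Ax³/6 - M_Ax²/2 - M₀(x-a)²/2)/EI  [x>a] with R_A=1/2, M_A=0 = ((1/2)·(48/5)³/6 - 0·(48/5)²/2 - 6·((48/5)-(16/3))²/2)/200000 = 112/1171875 m
Load 4 — applied couple M₀=5 kN·m at a=4 m (b=L-a=12):
  y_4 = (R_Ax³/6 - M_Ax²/2 - M₀(x-a)²/2)/EI  [x>a] with R_A=45/128, M_A=-15/16 = ((45/128)·(48/5)³/6 - (-15/16)·(48/5)²/2 - 5·((48/5)-4)²/2)/200000 = 13/156250 m
Superposition: y = Σ y_i = -48269/11718750 m ≈ -0.004119 m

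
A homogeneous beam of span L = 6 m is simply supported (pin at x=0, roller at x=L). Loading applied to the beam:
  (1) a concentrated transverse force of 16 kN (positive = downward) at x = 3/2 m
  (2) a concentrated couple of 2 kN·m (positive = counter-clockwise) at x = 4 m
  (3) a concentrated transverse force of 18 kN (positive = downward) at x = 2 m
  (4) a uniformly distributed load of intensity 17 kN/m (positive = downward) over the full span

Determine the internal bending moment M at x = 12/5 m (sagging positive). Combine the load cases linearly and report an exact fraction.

M(12/5) = 2756/25 kN·m

Load 1 — point force P=16 kN at a=3/2 m (b=L-a=9/2):
  M_1 = Pa(L-x)/L  [x>a] = 16·(3/2)·(6-(12/5))/6 = 72/5 kN·m
Load 2 — applied couple M₀=2 kN·m at a=4 m (b=L-a=2):
  M_2 = M₀x/L  [x≤a] = 2·(12/5)/6 = 4/5 kN·m
Load 3 — point force P=18 kN at a=2 m (b=L-a=4):
  M_3 = Pa(L-x)/L  [x>a] = 18·2·(6-(12/5))/6 = 108/5 kN·m
Load 4 — uniform load w=17 kN/m over full span:
  M_4 = wx(L-x)/2 = 17·(12/5)·(6-(12/5))/2 = 1836/25 kN·m
Superposition: M = Σ M_i = 2756/25 kN·m ≈ 110.240000 kN·m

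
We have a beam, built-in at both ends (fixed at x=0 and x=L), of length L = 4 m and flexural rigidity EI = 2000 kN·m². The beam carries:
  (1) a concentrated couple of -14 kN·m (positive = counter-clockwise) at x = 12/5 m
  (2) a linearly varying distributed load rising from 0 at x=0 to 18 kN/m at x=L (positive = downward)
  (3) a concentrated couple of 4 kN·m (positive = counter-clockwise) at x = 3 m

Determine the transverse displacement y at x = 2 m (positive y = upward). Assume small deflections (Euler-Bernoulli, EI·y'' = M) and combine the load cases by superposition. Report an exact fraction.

y(2) = -119/50000 m

Load 1 — applied couple M₀=-14 kN·m at a=12/5 m (b=L-a=8/5):
  y_1 = (R_Ax³/6 - M_Ax²/2)/EI  [x≤a] with R_A=-126/25, M_A=-112/25 = ((-126/25)·2³/6 - (-112/25)·2²/2)/2000 = 7/6250 m
Load 2 — triangular load w₀=18 kN/m (0→w₀ over full span):
  y_2 = -w₀x²(L-x)²(x+2L)/(120LEI) = -18·2²·(4-2)²·(2+2·4)/(120·4·2000) = -3/1000 m
Load 3 — applied couple M₀=4 kN·m at a=3 m (b=L-a=1):
  y_3 = (R_Ax³/6 - M_Ax²/2)/EI  [x≤a] with R_A=9/8, M_A=5/4 = ((9/8)·2³/6 - (5/4)·2²/2)/2000 = -1/2000 m
Superposition: y = Σ y_i = -119/50000 m ≈ -0.002380 m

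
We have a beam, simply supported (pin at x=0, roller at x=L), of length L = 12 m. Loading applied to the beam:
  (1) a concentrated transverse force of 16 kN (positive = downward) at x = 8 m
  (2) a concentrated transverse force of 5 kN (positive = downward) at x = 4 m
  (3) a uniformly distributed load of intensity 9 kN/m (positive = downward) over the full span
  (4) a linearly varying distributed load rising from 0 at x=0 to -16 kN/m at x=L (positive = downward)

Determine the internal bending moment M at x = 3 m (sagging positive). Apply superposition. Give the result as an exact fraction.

Load 1 — point force P=16 kN at a=8 m (b=L-a=4):
  M_1 = Pbx/L  [x≤a] = 16·4·3/12 = 16 kN·m
Load 2 — point force P=5 kN at a=4 m (b=L-a=8):
  M_2 = Pbx/L  [x≤a] = 5·8·3/12 = 10 kN·m
Load 3 — uniform load w=9 kN/m over full span:
  M_3 = wx(L-x)/2 = 9·3·(12-3)/2 = 243/2 kN·m
Load 4 — triangular load w₀=-16 kN/m (0→w₀ over full span):
  M_4 = w₀Lx/6 - w₀x³/(6L) = (-16)·12·3/6 - (-16)·3³/(6·12) = -90 kN·m
Superposition: M = Σ M_i = 115/2 kN·m ≈ 57.500000 kN·m

M(3) = 115/2 kN·m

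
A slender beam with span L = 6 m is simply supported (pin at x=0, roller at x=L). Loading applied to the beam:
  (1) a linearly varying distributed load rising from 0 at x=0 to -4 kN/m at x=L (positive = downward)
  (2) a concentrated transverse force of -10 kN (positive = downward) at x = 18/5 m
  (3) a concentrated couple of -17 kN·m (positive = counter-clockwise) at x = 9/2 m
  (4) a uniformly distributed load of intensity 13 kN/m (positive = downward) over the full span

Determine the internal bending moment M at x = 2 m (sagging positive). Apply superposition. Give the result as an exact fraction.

M(2) = 281/9 kN·m

Load 1 — triangular load w₀=-4 kN/m (0→w₀ over full span):
  M_1 = w₀Lx/6 - w₀x³/(6L) = (-4)·6·2/6 - (-4)·2³/(6·6) = -64/9 kN·m
Load 2 — point force P=-10 kN at a=18/5 m (b=L-a=12/5):
  M_2 = Pbx/L  [x≤a] = (-10)·(12/5)·2/6 = -8 kN·m
Load 3 — applied couple M₀=-17 kN·m at a=9/2 m (b=L-a=3/2):
  M_3 = M₀x/L  [x≤a] = (-17)·2/6 = -17/3 kN·m
Load 4 — uniform load w=13 kN/m over full span:
  M_4 = wx(L-x)/2 = 13·2·(6-2)/2 = 52 kN·m
Superposition: M = Σ M_i = 281/9 kN·m ≈ 31.222222 kN·m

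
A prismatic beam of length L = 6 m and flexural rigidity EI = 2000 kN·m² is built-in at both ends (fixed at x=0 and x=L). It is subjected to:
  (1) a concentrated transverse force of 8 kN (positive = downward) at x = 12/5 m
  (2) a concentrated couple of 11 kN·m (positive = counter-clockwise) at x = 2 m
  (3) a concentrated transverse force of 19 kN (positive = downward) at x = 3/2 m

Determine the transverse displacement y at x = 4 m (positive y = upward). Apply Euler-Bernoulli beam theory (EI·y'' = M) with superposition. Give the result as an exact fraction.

y(4) = -438287/108000000 m

Load 1 — point force P=8 kN at a=12/5 m (b=L-a=18/5):
  y_1 = -Pa²(L-x)²(3bL-(3b+a)(L-x))/(6L³EI)  [x>a] = -8·(12/5)²·(6-4)²·(3·(18/5)·6-(3·(18/5)+(12/5))·(6-4))/(6·6³·2000) = -128/46875 m
Load 2 — applied couple M₀=11 kN·m at a=2 m (b=L-a=4):
  y_2 = (R_Ax³/6 - M_Ax²/2 - M₀(x-a)²/2)/EI  [x>a] with R_A=22/9, M_A=0 = ((22/9)·4³/6 - 0·4²/2 - 11·(4-2)²/2)/2000 = 11/5400 m
Load 3 — point force P=19 kN at a=3/2 m (b=L-a=9/2):
  y_3 = -Pa²(L-x)²(3bL-(3b+a)(L-x))/(6L³EI)  [x>a] = -19·(3/2)²·(6-4)²·(3·(9/2)·6-(3·(9/2)+(3/2))·(6-4))/(6·6³·2000) = -323/96000 m
Superposition: y = Σ y_i = -438287/108000000 m ≈ -0.004058 m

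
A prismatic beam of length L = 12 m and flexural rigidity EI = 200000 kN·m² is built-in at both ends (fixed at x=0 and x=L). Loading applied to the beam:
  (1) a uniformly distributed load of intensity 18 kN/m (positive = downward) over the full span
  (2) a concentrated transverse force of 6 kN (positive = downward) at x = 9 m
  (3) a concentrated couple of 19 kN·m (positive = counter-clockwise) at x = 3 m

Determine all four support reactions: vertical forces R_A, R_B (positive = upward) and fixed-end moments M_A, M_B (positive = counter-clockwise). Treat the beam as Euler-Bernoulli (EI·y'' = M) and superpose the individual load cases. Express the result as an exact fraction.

R_A = 3543/32 kN, M_A = 3453/16 kN·m, R_B = 3561/32 kN, M_B = -3523/16 kN·m

Load 1 — uniform load w=18 kN/m over full span:
  R_A = wL/2 = 18·12/2 = 108 kN
  M_A = wL²/12 = 18·12²/12 = 216 kN·m
  R_B = wL/2 = 18·12/2 = 108 kN
  M_B = -wL²/12 = -18·12²/12 = -216 kN·m
Load 2 — point force P=6 kN at a=9 m (b=L-a=3):
  R_A = Pb²(3a+b)/L³ = 6·3²·(3·9+3)/12³ = 15/16 kN
  M_A = Pab²/L² = 6·9·3²/12² = 27/8 kN·m
  R_B = Pa²(a+3b)/L³ = 6·9²·(9+3·3)/12³ = 81/16 kN
  M_B = -Pa²b/L² = -6·9²·3/12² = -81/8 kN·m
Load 3 — applied couple M₀=19 kN·m at a=3 m (b=L-a=9):
  R_A = 6M₀ab/L³ = 6·19·3·9/12³ = 57/32 kN
  M_A = M₀b(2a-b)/L² = 19·9·(2·3-9)/12² = -57/16 kN·m
  R_B = -6M₀ab/L³ = -6·19·3·9/12³ = -57/32 kN
  M_B = M₀a(2b-a)/L² = 19·3·(2·9-3)/12² = 95/16 kN·m
Superposition: R_A = 3543/32 kN, M_A = 3453/16 kN·m, R_B = 3561/32 kN, M_B = -3523/16 kN·m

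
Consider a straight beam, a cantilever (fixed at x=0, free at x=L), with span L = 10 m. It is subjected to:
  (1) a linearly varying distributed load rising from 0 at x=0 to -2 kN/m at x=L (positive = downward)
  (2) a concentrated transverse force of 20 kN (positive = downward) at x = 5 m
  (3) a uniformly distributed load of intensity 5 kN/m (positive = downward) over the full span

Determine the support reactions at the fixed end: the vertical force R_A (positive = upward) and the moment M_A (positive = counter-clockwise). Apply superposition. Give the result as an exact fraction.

Load 1 — triangular load w₀=-2 kN/m (0→w₀ over full span):
  R_A = w₀L/2 = (-2)·10/2 = -10 kN
  M_A = w₀L²/3 = (-2)·10²/3 = -200/3 kN·m
Load 2 — point force P=20 kN at a=5 m (b=L-a=5):
  R_A = P = 20 kN
  M_A = Pa = 20·5 = 100 kN·m
Load 3 — uniform load w=5 kN/m over full span:
  R_A = wL = 5·10 = 50 kN
  M_A = wL²/2 = 5·10²/2 = 250 kN·m
Superposition: R_A = 60 kN, M_A = 850/3 kN·m

R_A = 60 kN, M_A = 850/3 kN·m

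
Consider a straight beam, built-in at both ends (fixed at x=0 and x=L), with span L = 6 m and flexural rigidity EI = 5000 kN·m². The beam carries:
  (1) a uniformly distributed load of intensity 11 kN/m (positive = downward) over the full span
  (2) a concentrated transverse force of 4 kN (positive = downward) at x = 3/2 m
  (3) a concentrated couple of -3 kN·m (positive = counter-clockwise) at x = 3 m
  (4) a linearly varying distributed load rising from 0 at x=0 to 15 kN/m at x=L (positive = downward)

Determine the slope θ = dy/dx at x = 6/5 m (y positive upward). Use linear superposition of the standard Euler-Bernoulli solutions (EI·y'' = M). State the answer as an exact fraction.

Load 1 — uniform load w=11 kN/m over full span:
  θ_1 = -wx(L-x)(L-2x)/(12EI) = -11·(6/5)·(6-(6/5))·(6-2·(6/5))/(12·5000) = -297/78125 rad
Load 2 — point force P=4 kN at a=3/2 m (b=L-a=9/2):
  θ_2 = -Pb²x(2aL-(3a+b)x)/(2L³EI)  [x≤a] = -4·(9/2)²·(6/5)·(2·(3/2)·6-(3·(3/2)+(9/2))·(6/5))/(2·6³·5000) = -81/250000 rad
Load 3 — applied couple M₀=-3 kN·m at a=3 m (b=L-a=3):
  θ_3 = (R_Ax²/2 - M_Ax)/EI  [x≤a] with R_A=-3/4, M_A=-3/4 = ((-3/4)·(6/5)²/2 - (-3/4)·(6/5))/5000 = 9/125000 rad
Load 4 — triangular load w₀=15 kN/m (0→w₀ over full span):
  θ_4 = -w₀(2x(L-x)(L-2x)(x+2L)+x²(L-x)²)/(120LEI) = -15·(2·(6/5)·(6-(6/5))·(6-2·(6/5))·((6/5)+2·6)+(6/5)²·(6-(6/5))²)/(120·6·5000) = -189/78125 rad
Superposition: θ = Σ θ_i = -8091/1250000 rad ≈ -0.006473 rad

θ(6/5) = -8091/1250000 rad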